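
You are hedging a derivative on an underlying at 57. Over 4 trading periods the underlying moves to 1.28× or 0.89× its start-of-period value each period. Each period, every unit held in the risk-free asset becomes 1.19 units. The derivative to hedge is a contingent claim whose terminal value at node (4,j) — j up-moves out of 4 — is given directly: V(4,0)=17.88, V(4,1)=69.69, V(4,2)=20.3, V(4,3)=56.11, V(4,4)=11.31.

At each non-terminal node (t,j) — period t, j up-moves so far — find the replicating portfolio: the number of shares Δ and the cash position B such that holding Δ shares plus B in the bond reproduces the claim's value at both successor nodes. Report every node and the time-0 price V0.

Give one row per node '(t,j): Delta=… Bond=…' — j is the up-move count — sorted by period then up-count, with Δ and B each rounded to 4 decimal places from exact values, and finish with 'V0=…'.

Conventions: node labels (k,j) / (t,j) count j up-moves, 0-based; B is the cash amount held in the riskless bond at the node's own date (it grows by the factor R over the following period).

(0,0): Delta=-0.2978 Bond=33.9572
(1,0): Delta=0.2289 Bond=13.6901
(1,1): Delta=-0.4076 Bond=48.4248
(2,0): Delta=-1.2425 Bond=82.7270
(2,1): Delta=0.5359 Bond=-3.6395
(2,2): Delta=-0.6044 Bond=76.0050
(3,0): Delta=3.3060 Bond=-84.3303
(3,1): Delta=-2.1913 Bond=153.2777
(3,2): Delta=1.1047 Bond=-51.6137
(3,3): Delta=-0.9610 Bond=133.0638
V0=16.9841

Under the risk-neutral measure, an up-move has probability p* = (R−d)/(u−d) = 0.7692 and values discount at R = 1.19.
Terminal payoffs: V(4,0)=17.8800, V(4,1)=69.6900, V(4,2)=20.3000, V(4,3)=56.1100, V(4,4)=11.3100
(3,0): S=40.1832. Δ = (V_up−V_dn)/(S_up−S_dn) = (69.6900−17.8800)/(51.4345−35.7631) = 3.3060. V = [p*·69.6900 + (1−p*)·17.8800]/1.19 = 48.5158. B = V − Δ·S = -84.3303.
(3,1): S=57.7916. Δ = (V_up−V_dn)/(S_up−S_dn) = (20.3000−69.6900)/(73.9733−51.4345) = -2.1913. V = [p*·20.3000 + (1−p*)·69.6900]/1.19 = 26.6367. B = V − Δ·S = 153.2777.
(3,2): S=83.1160. Δ = (V_up−V_dn)/(S_up−S_dn) = (56.1100−20.3000)/(106.3885−73.9733) = 1.1047. V = [p*·56.1100 + (1−p*)·20.3000]/1.19 = 40.2069. B = V − Δ·S = -51.6137.
(3,3): S=119.5377. Δ = (V_up−V_dn)/(S_up−S_dn) = (11.3100−56.1100)/(153.0082−106.3885) = -0.9610. V = [p*·11.3100 + (1−p*)·56.1100]/1.19 = 18.1920. B = V − Δ·S = 133.0638.
(2,0): S=45.1497. Δ = (V_up−V_dn)/(S_up−S_dn) = (26.6367−48.5158)/(57.7916−40.1832) = -1.2425. V = [p*·26.6367 + (1−p*)·48.5158]/1.19 = 26.6267. B = V − Δ·S = 82.7270.
(2,1): S=64.9344. Δ = (V_up−V_dn)/(S_up−S_dn) = (40.2069−26.6367)/(83.1160−57.7916) = 0.5359. V = [p*·40.2069 + (1−p*)·26.6367]/1.19 = 31.1557. B = V − Δ·S = -3.6395.
(2,2): S=93.3888. Δ = (V_up−V_dn)/(S_up−S_dn) = (18.1920−40.2069)/(119.5377−83.1160) = -0.6044. V = [p*·18.1920 + (1−p*)·40.2069]/1.19 = 19.5566. B = V − Δ·S = 76.0050.
(1,0): S=50.7300. Δ = (V_up−V_dn)/(S_up−S_dn) = (31.1557−26.6267)/(64.9344−45.1497) = 0.2289. V = [p*·31.1557 + (1−p*)·26.6267]/1.19 = 25.3030. B = V − Δ·S = 13.6901.
(1,1): S=72.9600. Δ = (V_up−V_dn)/(S_up−S_dn) = (19.5566−31.1557)/(93.3888−64.9344) = -0.4076. V = [p*·19.5566 + (1−p*)·31.1557]/1.19 = 18.6834. B = V − Δ·S = 48.4248.
(0,0): S=57.0000. Δ = (V_up−V_dn)/(S_up−S_dn) = (18.6834−25.3030)/(72.9600−50.7300) = -0.2978. V = [p*·18.6834 + (1−p*)·25.3030]/1.19 = 16.9841. B = V − Δ·S = 33.9572.
Verification: the root portfolio costs Δ(0,0)·S0 + B(0,0) = 16.9841, matching V0.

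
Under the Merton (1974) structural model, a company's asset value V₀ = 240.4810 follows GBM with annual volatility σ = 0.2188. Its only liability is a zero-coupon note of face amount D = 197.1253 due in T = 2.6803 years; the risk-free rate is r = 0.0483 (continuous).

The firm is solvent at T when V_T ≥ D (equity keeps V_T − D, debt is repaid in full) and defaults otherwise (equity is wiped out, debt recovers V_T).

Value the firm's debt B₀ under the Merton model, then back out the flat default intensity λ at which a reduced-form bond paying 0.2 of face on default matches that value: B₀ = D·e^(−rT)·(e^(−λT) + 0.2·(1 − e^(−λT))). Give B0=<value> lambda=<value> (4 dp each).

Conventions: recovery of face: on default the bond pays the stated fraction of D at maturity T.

B0=166.1347 lambda=0.0195

Equity is a call on the firm's assets struck at D = 197.1253:
d₁ = [ln(V₀/D) + (r + σ²/2)T] / (σ√T)
   = [ln(240.4810/197.1253) + (0.0483 + 0.5·0.2188²)·2.6803] / (0.2188·√2.6803)
   = [0.198802 + 0.193616] / 0.358211 = 1.095493
d₂ = d₁ − σ√T = 1.095493 − 0.358211 = 0.737282
N(d₁) = 0.863350,  N(d₂) = 0.769524,  e^(−rT) = 0.878571
E₀ = V₀·N(d₁) − D·e^(−rT)·N(d₂)
   = 240.4810·0.863350 − 197.1253·0.878571·0.769524 = 74.346322
B₀ = V₀ − E₀ = 240.4810 − 74.346322 = 166.134678
e^(−λT) = (B₀·e^(rT)/D − 0.2)/(1 − 0.2) = (166.1347·1.138212/197.1253 − 0.2)/0.8 = 0.94908813
λ = −ln(0.94908813)/2.6803 = 0.019495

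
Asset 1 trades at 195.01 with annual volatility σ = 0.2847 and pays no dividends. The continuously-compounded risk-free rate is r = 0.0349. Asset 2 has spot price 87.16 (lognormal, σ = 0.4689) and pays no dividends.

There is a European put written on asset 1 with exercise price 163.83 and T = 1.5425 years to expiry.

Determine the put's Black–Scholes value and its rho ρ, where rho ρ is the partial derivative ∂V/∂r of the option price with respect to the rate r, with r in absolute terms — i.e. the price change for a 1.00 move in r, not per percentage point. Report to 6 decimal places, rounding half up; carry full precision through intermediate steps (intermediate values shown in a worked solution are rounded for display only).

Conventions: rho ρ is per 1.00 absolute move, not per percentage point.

σ√T = 0.2847·√1.5425 = 0.353590
d₁ = (ln(S/K) + (r+σ²/2)T) / (σ√T) = (ln(195.01/163.83) + (0.0349+0.2847²/2)·1.5425) / 0.353590 = (0.174222 + 0.116346) / 0.353590 = 0.821764
d₂ = d₁ − σ√T = 0.821764 − 0.353590 = 0.468174
e^{−rT} = 0.947590
N(−d₁) = 0.205605,  N(−d₂) = 0.319830
Put price V = K·e^{−rT}·N(−d₂) − S·N(−d₁) = 49.651579 − 40.095125 = 9.556454
ρ = −K·T·e^{−rT}·N(−d₂) = -76.587560

price = 9.556454
ρ = -76.587560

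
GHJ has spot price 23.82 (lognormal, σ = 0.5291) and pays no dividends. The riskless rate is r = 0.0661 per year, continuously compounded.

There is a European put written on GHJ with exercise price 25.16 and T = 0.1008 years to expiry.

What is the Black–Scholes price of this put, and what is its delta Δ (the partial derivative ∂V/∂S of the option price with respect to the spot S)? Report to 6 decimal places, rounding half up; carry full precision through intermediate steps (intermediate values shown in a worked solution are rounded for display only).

σ√T = 0.5291·√0.1008 = 0.167984
d₁ = (ln(S/K) + (r+σ²/2)T) / (σ√T) = (ln(23.82/25.16) + (0.0661+0.5291²/2)·0.1008) / 0.167984 = (-0.054730 + 0.020772) / 0.167984 = -0.202148
d₂ = d₁ − σ√T = -0.202148 − 0.167984 = -0.370132
e^{−rT} = 0.993359
N(−d₁) = 0.580100,  N(−d₂) = 0.644358
Put price V = K·e^{−rT}·N(−d₂) − S·N(−d₁) = 16.104388 − 13.817971 = 2.286416
Δ = −N(−d₁) = -0.580100

price = 2.286416
Δ = -0.580100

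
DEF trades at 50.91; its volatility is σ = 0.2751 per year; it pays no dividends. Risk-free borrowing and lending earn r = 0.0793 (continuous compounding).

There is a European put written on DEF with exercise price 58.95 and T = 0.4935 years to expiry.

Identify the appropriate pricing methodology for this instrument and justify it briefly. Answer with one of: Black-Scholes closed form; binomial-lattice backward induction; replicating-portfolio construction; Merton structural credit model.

framework: Black-Scholes closed form

Key observation: the instrument is a plain European put (strike 58.95) on a lognormal asset; the exact continuous-time formula applies directly.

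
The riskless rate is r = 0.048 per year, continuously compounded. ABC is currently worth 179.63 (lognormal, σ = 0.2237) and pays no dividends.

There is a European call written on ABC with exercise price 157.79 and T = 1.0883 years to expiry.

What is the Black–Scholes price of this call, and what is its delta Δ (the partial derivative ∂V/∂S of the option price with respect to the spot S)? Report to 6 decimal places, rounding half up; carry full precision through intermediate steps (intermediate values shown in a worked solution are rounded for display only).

σ√T = 0.2237·√1.0883 = 0.233367
d₁ = (ln(S/K) + (r+σ²/2)T) / (σ√T) = (ln(179.63/157.79) + (0.048+0.2237²/2)·1.0883) / 0.233367 = (0.129634 + 0.079469) / 0.233367 = 0.896024
d₂ = d₁ − σ√T = 0.896024 − 0.233367 = 0.662656
e^{−rT} = 0.949103
N(d₁) = 0.814880,  N(d₂) = 0.746225
Call price V = S·N(d₁) − K·e^{−rT}·N(d₂) = 146.376876 − 111.753767 = 34.623109
Δ = N(d₁) = 0.814880

price = 34.623109
Δ = 0.814880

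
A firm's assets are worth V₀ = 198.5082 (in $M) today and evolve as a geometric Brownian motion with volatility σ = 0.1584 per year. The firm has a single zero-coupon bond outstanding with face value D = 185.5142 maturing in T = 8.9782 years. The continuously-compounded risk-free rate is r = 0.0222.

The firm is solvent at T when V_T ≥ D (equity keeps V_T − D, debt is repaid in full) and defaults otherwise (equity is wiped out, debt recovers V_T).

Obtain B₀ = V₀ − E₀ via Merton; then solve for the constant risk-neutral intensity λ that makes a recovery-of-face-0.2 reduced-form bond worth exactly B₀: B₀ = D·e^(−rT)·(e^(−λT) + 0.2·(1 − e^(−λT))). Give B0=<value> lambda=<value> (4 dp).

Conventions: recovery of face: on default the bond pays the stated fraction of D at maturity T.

With assets at 198.5082 and a single debt payment of 185.5142 at 8.9782 years:
d₁ = [ln(V₀/D) + (r + σ²/2)T] / (σ√T)
   = [ln(198.5082/185.5142) + (0.0222 + 0.5·0.1584²)·8.9782] / (0.1584·√8.9782)
   = [0.067699 + 0.311950] / 0.474624 = 0.799894
d₂ = d₁ − σ√T = 0.799894 − 0.474624 = 0.325270
N(d₁) = 0.788114,  N(d₂) = 0.627512,  e^(−rT) = 0.819291
E₀ = V₀·N(d₁) − D·e^(−rT)·N(d₂)
   = 198.5082·0.788114 − 185.5142·0.819291·0.627512 = 61.071522
B₀ = V₀ − E₀ = 198.5082 − 61.071522 = 137.436678
e^(−λT) = (B₀·e^(rT)/D − 0.2)/(1 − 0.2) = (137.4367·1.220568/185.5142 − 0.2)/0.8 = 0.88030964
λ = −ln(0.88030964)/8.9782 = 0.014199

B0=137.4367 lambda=0.0142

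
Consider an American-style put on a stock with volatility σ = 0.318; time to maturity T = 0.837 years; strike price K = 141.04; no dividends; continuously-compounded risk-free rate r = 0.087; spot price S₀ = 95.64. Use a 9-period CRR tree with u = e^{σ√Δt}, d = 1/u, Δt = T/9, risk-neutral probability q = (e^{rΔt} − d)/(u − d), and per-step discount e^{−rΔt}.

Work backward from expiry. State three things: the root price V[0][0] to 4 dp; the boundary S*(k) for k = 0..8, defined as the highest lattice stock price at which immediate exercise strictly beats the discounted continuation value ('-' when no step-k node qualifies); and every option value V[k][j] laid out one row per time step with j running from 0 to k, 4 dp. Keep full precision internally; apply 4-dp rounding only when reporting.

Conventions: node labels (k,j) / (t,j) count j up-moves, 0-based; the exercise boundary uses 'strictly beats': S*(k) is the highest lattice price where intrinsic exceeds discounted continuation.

price = 45.4000
boundary = 95.6400 105.3795 95.6400 105.3795 95.6400 105.3795 116.1108 105.3795 116.1108
tree:
45.4000
54.2393 35.6605
62.2617 45.4000 26.0735
69.5427 54.2393 35.6605 17.5475
76.1507 62.2617 45.4000 25.5058 10.4057
82.1479 69.5427 54.2393 35.6605 16.4419 4.9432
87.5909 76.1507 62.2617 45.4000 24.9292 8.7896 1.4359
92.5309 82.1479 69.5427 54.2393 35.6605 15.1487 3.0008 0.0000
97.0142 87.5909 76.1507 62.2617 45.4000 24.9292 6.2710 0.0000 0.0000
101.0832 92.5309 82.1479 69.5427 54.2393 35.6605 13.1050 0.0000 0.0000 0.0000

params: Δt=0.09300 u=1.10183 d=0.90758 q=0.51759 e^(-rΔt)=0.99194
t_9 payoffs: 101.0832 92.5309 82.1479 69.5427 54.2393 35.6605 13.1050 0.0000 0.0000 0.0000
t_8: node(8,0) S=44.0258 payoff=97.0142 vs cont=95.8777 → 97.0142 [stop]  node(8,1) S=53.4491 payoff=87.5909 vs cont=86.4544 → 87.5909 [stop]  node(8,2) S=64.8893 payoff=76.1507 vs cont=75.0141 → 76.1507 [stop]  node(8,3) S=78.7783 payoff=62.2617 vs cont=61.1252 → 62.2617 [stop]  node(8,4) S=95.6400 payoff=45.4000 vs cont=44.2634 → 45.4000 [stop]  node(8,5) S=116.1108 payoff=24.9292 vs cont=23.7926 → 24.9292 [stop]  node(8,6) S=140.9632 payoff=0.0768 vs cont=6.2710 → 6.2710 [wait]  node(8,7) S=171.1350 payoff=0.0000 vs cont=0.0000 → 0.0000 [wait]  node(8,8) S=207.7648 payoff=0.0000 vs cont=0.0000 → 0.0000 [wait]  ⇒ S*(8)=116.1108
t_7: node(7,0) S=48.5091 payoff=92.5309 vs cont=91.3943 → 92.5309 [stop]  node(7,1) S=58.8921 payoff=82.1479 vs cont=81.0114 → 82.1479 [stop]  node(7,2) S=71.4973 payoff=69.5427 vs cont=68.4061 → 69.5427 [stop]  node(7,3) S=86.8007 payoff=54.2393 vs cont=53.1028 → 54.2393 [stop]  node(7,4) S=105.3795 payoff=35.6605 vs cont=34.5240 → 35.6605 [stop]  node(7,5) S=127.9350 payoff=13.1050 vs cont=15.1487 → 15.1487 [wait]  node(7,6) S=155.3182 payoff=0.0000 vs cont=3.0008 → 3.0008 [wait]  node(7,7) S=188.5626 payoff=0.0000 vs cont=0.0000 → 0.0000 [wait]  ⇒ S*(7)=105.3795
t_6: node(6,0) S=53.4491 payoff=87.5909 vs cont=86.4544 → 87.5909 [stop]  node(6,1) S=64.8893 payoff=76.1507 vs cont=75.0141 → 76.1507 [stop]  node(6,2) S=78.7783 payoff=62.2617 vs cont=61.1252 → 62.2617 [stop]  node(6,3) S=95.6400 payoff=45.4000 vs cont=44.2634 → 45.4000 [stop]  node(6,4) S=116.1108 payoff=24.9292 vs cont=24.8419 → 24.9292 [stop]  node(6,5) S=140.9632 payoff=0.0768 vs cont=8.7896 → 8.7896 [wait]  node(6,6) S=171.1350 payoff=0.0000 vs cont=1.4359 → 1.4359 [wait]  ⇒ S*(6)=116.1108
t_5: node(5,0) S=58.8921 payoff=82.1479 vs cont=81.0114 → 82.1479 [stop]  node(5,1) S=71.4973 payoff=69.5427 vs cont=68.4061 → 69.5427 [stop]  node(5,2) S=86.8007 payoff=54.2393 vs cont=53.1028 → 54.2393 [stop]  node(5,3) S=105.3795 payoff=35.6605 vs cont=34.5240 → 35.6605 [stop]  node(5,4) S=127.9350 payoff=13.1050 vs cont=16.4419 → 16.4419 [wait]  node(5,5) S=155.3182 payoff=0.0000 vs cont=4.9432 → 4.9432 [wait]  ⇒ S*(5)=105.3795
t_4: node(4,0) S=64.8893 payoff=76.1507 vs cont=75.0141 → 76.1507 [stop]  node(4,1) S=78.7783 payoff=62.2617 vs cont=61.1252 → 62.2617 [stop]  node(4,2) S=95.6400 payoff=45.4000 vs cont=44.2634 → 45.4000 [stop]  node(4,3) S=116.1108 payoff=24.9292 vs cont=25.5058 → 25.5058 [wait]  node(4,4) S=140.9632 payoff=0.0768 vs cont=10.4057 → 10.4057 [wait]  ⇒ S*(4)=95.6400
t_3: node(3,0) S=71.4973 payoff=69.5427 vs cont=68.4061 → 69.5427 [stop]  node(3,1) S=86.8007 payoff=54.2393 vs cont=53.1028 → 54.2393 [stop]  node(3,2) S=105.3795 payoff=35.6605 vs cont=34.8200 → 35.6605 [stop]  node(3,3) S=127.9350 payoff=13.1050 vs cont=17.5475 → 17.5475 [wait]  ⇒ S*(3)=105.3795
t_2: node(2,0) S=78.7783 payoff=62.2617 vs cont=61.1252 → 62.2617 [stop]  node(2,1) S=95.6400 payoff=45.4000 vs cont=44.2634 → 45.4000 [stop]  node(2,2) S=116.1108 payoff=24.9292 vs cont=26.0735 → 26.0735 [wait]  ⇒ S*(2)=95.6400
t_1: node(1,0) S=86.8007 payoff=54.2393 vs cont=53.1028 → 54.2393 [stop]  node(1,1) S=105.3795 payoff=35.6605 vs cont=35.1115 → 35.6605 [stop]  ⇒ S*(1)=105.3795
t_0: node(0,0) S=95.6400 payoff=45.4000 vs cont=44.2634 → 45.4000 [stop]  ⇒ S*(0)=95.6400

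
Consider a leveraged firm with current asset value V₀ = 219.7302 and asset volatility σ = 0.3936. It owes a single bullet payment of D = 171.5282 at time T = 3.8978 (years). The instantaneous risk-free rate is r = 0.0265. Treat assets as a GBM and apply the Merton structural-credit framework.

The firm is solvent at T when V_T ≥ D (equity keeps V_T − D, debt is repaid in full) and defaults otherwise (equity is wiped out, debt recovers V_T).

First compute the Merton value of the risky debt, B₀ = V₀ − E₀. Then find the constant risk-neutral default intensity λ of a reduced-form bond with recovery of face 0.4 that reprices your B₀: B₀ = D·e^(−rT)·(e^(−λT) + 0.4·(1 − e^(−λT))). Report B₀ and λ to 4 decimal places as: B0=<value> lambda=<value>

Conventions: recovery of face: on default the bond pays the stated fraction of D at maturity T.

B0=125.2740 lambda=0.0978

Apply the equity-as-call identities (strike 171.5282, horizon 3.8978 years):
d₁ = [ln(V₀/D) + (r + σ²/2)T] / (σ√T)
   = [ln(219.7302/171.5282) + (0.0265 + 0.5·0.3936²)·3.8978] / (0.3936·√3.8978)
   = [0.247653 + 0.405217] / 0.777078 = 0.840160
d₂ = d₁ − σ√T = 0.840160 − 0.777078 = 0.063081
N(d₁) = 0.799591,  N(d₂) = 0.525149,  e^(−rT) = 0.901864
E₀ = V₀·N(d₁) − D·e^(−rT)·N(d₂)
   = 219.7302·0.799591 − 171.5282·0.901864·0.525149 = 94.456213
B₀ = V₀ − E₀ = 219.7302 − 94.456213 = 125.273987
e^(−λT) = (B₀·e^(rT)/D − 0.4)/(1 − 0.4) = (125.2740·1.108815/171.5282 − 0.4)/0.6 = 0.68302069
λ = −ln(0.68302069)/3.8978 = 0.097806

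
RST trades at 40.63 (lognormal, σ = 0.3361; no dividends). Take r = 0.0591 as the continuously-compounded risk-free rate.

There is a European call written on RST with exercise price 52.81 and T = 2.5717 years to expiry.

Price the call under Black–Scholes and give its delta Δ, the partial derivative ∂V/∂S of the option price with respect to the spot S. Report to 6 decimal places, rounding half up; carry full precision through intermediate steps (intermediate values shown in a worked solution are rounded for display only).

σ√T = 0.3361·√2.5717 = 0.538987
d₁ = (ln(S/K) + (r+σ²/2)T) / (σ√T) = (ln(40.63/52.81) + (0.0591+0.3361²/2)·2.5717) / 0.538987 = (-0.262194 + 0.297241) / 0.538987 = 0.065024
d₂ = d₁ − σ√T = 0.065024 − 0.538987 = -0.473963
e^{−rT} = 0.858999
N(d₁) = 0.525923,  N(d₂) = 0.317763
Call price V = S·N(d₁) − K·e^{−rT}·N(d₂) = 21.368240 − 14.414924 = 6.953316
Δ = N(d₁) = 0.525923

price = 6.953316
Δ = 0.525923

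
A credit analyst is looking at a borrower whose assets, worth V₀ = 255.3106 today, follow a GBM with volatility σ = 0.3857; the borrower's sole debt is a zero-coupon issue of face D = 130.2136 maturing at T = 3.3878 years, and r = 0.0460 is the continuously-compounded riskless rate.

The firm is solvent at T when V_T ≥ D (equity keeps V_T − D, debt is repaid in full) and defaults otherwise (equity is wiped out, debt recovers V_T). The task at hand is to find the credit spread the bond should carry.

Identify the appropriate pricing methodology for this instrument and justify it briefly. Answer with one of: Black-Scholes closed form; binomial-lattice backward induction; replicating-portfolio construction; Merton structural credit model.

framework: Merton structural credit model

Key observation: the asked-for credit quantity lives on the firm's capital structure — asset value, asset volatility, debt face 130.2136 — which is the structural model's domain.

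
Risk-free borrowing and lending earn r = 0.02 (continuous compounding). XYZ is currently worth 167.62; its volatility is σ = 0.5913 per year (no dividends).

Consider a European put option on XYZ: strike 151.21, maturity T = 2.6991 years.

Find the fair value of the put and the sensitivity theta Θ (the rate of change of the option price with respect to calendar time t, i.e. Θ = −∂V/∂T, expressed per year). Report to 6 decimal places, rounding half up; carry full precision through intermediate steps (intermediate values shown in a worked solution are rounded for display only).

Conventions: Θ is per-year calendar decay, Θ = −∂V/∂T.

σ√T = 0.5913·√2.6991 = 0.971443
d₁ = (ln(S/K) + (r+σ²/2)T) / (σ√T) = (ln(167.62/151.21) + (0.02+0.5913²/2)·2.6991) / 0.971443 = (0.103030 + 0.525833) / 0.971443 = 0.647349
d₂ = d₁ − σ√T = 0.647349 − 0.971443 = -0.324094
e^{−rT} = 0.947449
N(−d₁) = 0.258703,  N(−d₂) = 0.627067
Put price V = K·e^{−rT}·N(−d₂) − S·N(−d₁) = 89.835934 − 43.363803 = 46.472132
φ(d₁) = (1/√(2π))·e^{−d₁²/2} = 0.323528
Θ = −S·φ(d₁)·σ/(2√T) + r·K·e^{−rT}·N(−d₂) = −9.759024 + 1.796719 = -7.962306

price = 46.472132
Θ = -7.962306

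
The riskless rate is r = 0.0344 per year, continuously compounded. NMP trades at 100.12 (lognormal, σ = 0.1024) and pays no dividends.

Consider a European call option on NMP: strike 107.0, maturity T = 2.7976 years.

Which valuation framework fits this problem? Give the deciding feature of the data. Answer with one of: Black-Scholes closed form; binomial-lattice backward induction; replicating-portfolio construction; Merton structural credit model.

Key observation: everything needed for the exact continuous-time valuation of the European call on NMP (strike 107.0) is given, and no feature rules the closed form out.

framework: Black-Scholes closed form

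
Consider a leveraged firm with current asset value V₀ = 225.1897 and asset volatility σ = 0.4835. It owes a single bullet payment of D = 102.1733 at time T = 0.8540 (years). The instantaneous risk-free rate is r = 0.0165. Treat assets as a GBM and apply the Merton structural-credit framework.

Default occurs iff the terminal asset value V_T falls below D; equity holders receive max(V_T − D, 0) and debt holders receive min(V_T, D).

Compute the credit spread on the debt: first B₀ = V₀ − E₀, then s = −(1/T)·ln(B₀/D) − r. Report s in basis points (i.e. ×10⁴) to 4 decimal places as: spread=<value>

spread=110.0138

Work the structural quantities from V₀ = 225.1897 against face 102.1733:
d₁ = [ln(V₀/D) + (r + σ²/2)T] / (σ√T)
   = [ln(225.1897/102.1733) + (0.0165 + 0.5·0.4835²)·0.8540] / (0.4835·√0.8540)
   = [0.790273 + 0.113912] / 0.446813 = 2.023633
d₂ = d₁ − σ√T = 2.023633 − 0.446813 = 1.576820
N(d₁) = 0.978496,  N(d₂) = 0.942582,  e^(−rT) = 0.986008
E₀ = V₀·N(d₁) − D·e^(−rT)·N(d₂)
   = 225.1897·0.978496 − 102.1733·0.986008·0.942582 = 125.388100
B₀ = V₀ − E₀ = 225.1897 − 125.388100 = 99.801600
spread = −(1/T)·ln(B₀/D) − r = −(1/0.8540)·ln(99.801600/102.1733) − 0.0165 = 0.01100138
in basis points: 0.01100138 × 10⁴ = 110.0138 bp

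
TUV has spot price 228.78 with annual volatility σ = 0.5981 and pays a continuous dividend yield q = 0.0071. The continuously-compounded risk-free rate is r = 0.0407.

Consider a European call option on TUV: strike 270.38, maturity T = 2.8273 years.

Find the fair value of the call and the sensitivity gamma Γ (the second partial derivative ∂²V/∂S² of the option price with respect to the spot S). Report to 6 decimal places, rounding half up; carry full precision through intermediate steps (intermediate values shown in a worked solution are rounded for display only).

σ√T = 0.5981·√2.8273 = 1.005680
d₁ = (ln(S/K) + (r−q+σ²/2)T) / (σ√T) = (ln(228.78/270.38) + (0.0407−0.0071+0.5981²/2)·2.8273) / 1.005680 = (-0.167068 + 0.600693) / 1.005680 = 0.431177
d₂ = d₁ − σ√T = 0.431177 − 1.005680 = -0.574503
e^{−rT} = 0.891303
e^{−qT} = 0.980126
N(d₁) = 0.666830,  N(d₂) = 0.282814
Call price V = S·e^{−qT}·N(d₁) − K·e^{−rT}·N(d₂) = 149.525502 − 68.155395 = 81.370107
φ(d₁) = (1/√(2π))·e^{−d₁²/2} = 0.363529
Γ = e^{−qT}·φ(d₁) / (S·σ·√T) = 0.001549

price = 81.370107
Γ = 0.001549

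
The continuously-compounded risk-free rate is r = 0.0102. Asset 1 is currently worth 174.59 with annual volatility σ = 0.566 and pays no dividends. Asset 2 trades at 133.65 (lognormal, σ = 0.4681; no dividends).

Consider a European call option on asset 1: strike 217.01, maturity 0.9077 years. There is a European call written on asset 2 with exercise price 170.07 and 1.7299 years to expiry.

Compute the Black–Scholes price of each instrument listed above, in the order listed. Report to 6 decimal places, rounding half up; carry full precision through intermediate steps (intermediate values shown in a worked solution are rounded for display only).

[asset 1 call K=217.01]
σ√T = 0.566·√0.9077 = 0.539247
d₁ = (ln(S/K) + (r+σ²/2)T) / (σ√T) = (ln(174.59/217.01) + (0.0102+0.566²/2)·0.9077) / 0.539247 = (-0.217503 + 0.154652) / 0.539247 = -0.116553
d₂ = d₁ − σ√T = -0.116553 − 0.539247 = -0.655800
e^{−rT} = 0.990784
N(d₁) = 0.453607,  N(d₂) = 0.255976
price = S·N(d₁) − K·e^{−rT}·N(d₂) = 79.195255 − 55.037504 = 24.157752
[asset 2 call K=170.07]
σ√T = 0.4681·√1.7299 = 0.615672
d₁ = (ln(S/K) + (r+σ²/2)T) / (σ√T) = (ln(133.65/170.07) + (0.0102+0.4681²/2)·1.7299) / 0.615672 = (-0.240986 + 0.207171) / 0.615672 = -0.054924
d₂ = d₁ − σ√T = -0.054924 − 0.615672 = -0.670595
e^{−rT} = 0.982510
N(d₁) = 0.478100,  N(d₂) = 0.251239
price = S·N(d₁) − K·e^{−rT}·N(d₂) = 63.898019 − 41.980925 = 21.917094

price(asset 1 call K=217.01) = 24.157752
price(asset 2 call K=170.07) = 21.917094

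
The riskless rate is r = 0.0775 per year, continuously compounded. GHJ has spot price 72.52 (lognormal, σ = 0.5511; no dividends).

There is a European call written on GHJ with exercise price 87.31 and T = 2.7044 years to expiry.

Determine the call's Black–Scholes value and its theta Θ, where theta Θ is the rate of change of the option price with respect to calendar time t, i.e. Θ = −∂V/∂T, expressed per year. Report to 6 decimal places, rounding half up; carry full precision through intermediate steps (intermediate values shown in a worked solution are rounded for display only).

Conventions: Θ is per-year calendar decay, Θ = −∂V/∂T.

σ√T = 0.5511·√2.7044 = 0.906287
d₁ = (ln(S/K) + (r+σ²/2)T) / (σ√T) = (ln(72.52/87.31) + (0.0775+0.5511²/2)·2.7044) / 0.906287 = (-0.185603 + 0.620269) / 0.906287 = 0.479612
d₂ = d₁ − σ√T = 0.479612 − 0.906287 = -0.426675
e^{−rT} = 0.810916
N(d₁) = 0.684249,  N(d₂) = 0.334808
Call price V = S·N(d₁) − K·e^{−rT}·N(d₂) = 49.621702 − 23.704770 = 25.916932
φ(d₁) = (1/√(2π))·e^{−d₁²/2} = 0.355599
Θ = −S·φ(d₁)·σ/(2√T) − r·K·e^{−rT}·N(d₂) = −4.320986 − 1.837120 = -6.158105

price = 25.916932
Θ = -6.158105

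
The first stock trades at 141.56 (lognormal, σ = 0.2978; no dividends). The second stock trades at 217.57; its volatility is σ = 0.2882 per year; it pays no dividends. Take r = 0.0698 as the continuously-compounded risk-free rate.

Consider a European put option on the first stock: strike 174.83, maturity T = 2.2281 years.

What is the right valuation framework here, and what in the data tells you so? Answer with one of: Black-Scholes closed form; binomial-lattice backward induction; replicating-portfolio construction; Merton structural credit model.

Key observation: a European claim on the first stock (strike 174.83) — a lognormal (GBM) underlying with constant rate and volatility — has an exact closed-form value; no lattice or capital structure is involved.

framework: Black-Scholes closed form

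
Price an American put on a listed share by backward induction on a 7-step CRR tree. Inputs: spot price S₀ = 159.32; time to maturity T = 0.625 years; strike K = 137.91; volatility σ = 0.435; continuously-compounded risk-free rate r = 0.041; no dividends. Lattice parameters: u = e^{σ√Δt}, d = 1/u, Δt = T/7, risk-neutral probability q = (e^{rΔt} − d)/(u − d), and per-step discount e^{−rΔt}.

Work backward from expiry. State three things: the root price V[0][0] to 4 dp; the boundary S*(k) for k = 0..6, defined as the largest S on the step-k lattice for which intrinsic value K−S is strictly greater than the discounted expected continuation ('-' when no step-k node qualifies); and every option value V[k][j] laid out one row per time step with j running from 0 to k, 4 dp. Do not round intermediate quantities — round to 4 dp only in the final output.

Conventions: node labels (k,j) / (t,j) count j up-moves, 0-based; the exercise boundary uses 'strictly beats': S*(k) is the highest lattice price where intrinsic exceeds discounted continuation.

Δt=0.08929  u=1.13881  d=0.87811  q=0.48162  discount=0.99635
step 7 (expiry): payoffs max(K−S,0) = 73.7714 54.7298 30.0352 0.0000 0.0000 0.0000 0.0000 0.0000
step 6: (k=6,j=0): S=73.0415, K−S=64.8685, hold=64.3646 ⇒ V=64.8685 exercise | (k=6,j=1): S=94.7262, K−S=43.1838, hold=42.6799 ⇒ V=43.1838 exercise | (k=6,j=2): S=122.8486, K−S=15.0614, hold=15.5128 ⇒ V=15.5128 continue | (k=6,j=3): S=159.3200, K−S=0.0000, hold=0.0000 ⇒ V=0.0000 continue | (k=6,j=4): S=206.6191, K−S=0.0000, hold=0.0000 ⇒ V=0.0000 continue | (k=6,j=5): S=267.9604, K−S=0.0000, hold=0.0000 ⇒ V=0.0000 continue | (k=6,j=6): S=347.5128, K−S=0.0000, hold=0.0000 ⇒ V=0.0000 continue  boundary S*=94.7262
step 5: (k=5,j=0): S=83.1802, K−S=54.7298, hold=54.2259 ⇒ V=54.7298 exercise | (k=5,j=1): S=107.8748, K−S=30.0352, hold=29.7479 ⇒ V=30.0352 exercise | (k=5,j=2): S=139.9008, K−S=0.0000, hold=8.0122 ⇒ V=8.0122 continue | (k=5,j=3): S=181.4347, K−S=0.0000, hold=0.0000 ⇒ V=0.0000 continue | (k=5,j=4): S=235.2992, K−S=0.0000, hold=0.0000 ⇒ V=0.0000 continue | (k=5,j=5): S=305.1551, K−S=0.0000, hold=0.0000 ⇒ V=0.0000 continue  boundary S*=107.8748
step 4: (k=4,j=0): S=94.7262, K−S=43.1838, hold=42.6799 ⇒ V=43.1838 exercise | (k=4,j=1): S=122.8486, K−S=15.0614, hold=19.3575 ⇒ V=19.3575 continue | (k=4,j=2): S=159.3200, K−S=0.0000, hold=4.1382 ⇒ V=4.1382 continue | (k=4,j=3): S=206.6191, K−S=0.0000, hold=0.0000 ⇒ V=0.0000 continue | (k=4,j=4): S=267.9604, K−S=0.0000, hold=0.0000 ⇒ V=0.0000 continue  boundary S*=94.7262
step 3: (k=3,j=0): S=107.8748, K−S=30.0352, hold=31.5928 ⇒ V=31.5928 continue | (k=3,j=1): S=139.9008, K−S=0.0000, hold=11.9837 ⇒ V=11.9837 continue | (k=3,j=2): S=181.4347, K−S=0.0000, hold=2.1373 ⇒ V=2.1373 continue | (k=3,j=3): S=235.2992, K−S=0.0000, hold=0.0000 ⇒ V=0.0000 continue  boundary S*=-
step 2: (k=2,j=0): S=122.8486, K−S=15.0614, hold=22.0677 ⇒ V=22.0677 continue | (k=2,j=1): S=159.3200, K−S=0.0000, hold=7.2150 ⇒ V=7.2150 continue | (k=2,j=2): S=206.6191, K−S=0.0000, hold=1.1039 ⇒ V=1.1039 continue  boundary S*=-
step 1: (k=1,j=0): S=139.9008, K−S=0.0000, hold=14.8599 ⇒ V=14.8599 continue | (k=1,j=1): S=181.4347, K−S=0.0000, hold=4.2562 ⇒ V=4.2562 continue  boundary S*=-
step 0: (k=0,j=0): S=159.3200, K−S=0.0000, hold=9.7173 ⇒ V=9.7173 continue  boundary S*=-

price = 9.7173
boundary = - - - - 94.7262 107.8748 94.7262
tree:
9.7173
14.8599 4.2562
22.0677 7.2150 1.1039
31.5928 11.9837 2.1373 0.0000
43.1838 19.3575 4.1382 0.0000 0.0000
54.7298 30.0352 8.0122 0.0000 0.0000 0.0000
64.8685 43.1838 15.5128 0.0000 0.0000 0.0000 0.0000
73.7714 54.7298 30.0352 0.0000 0.0000 0.0000 0.0000 0.0000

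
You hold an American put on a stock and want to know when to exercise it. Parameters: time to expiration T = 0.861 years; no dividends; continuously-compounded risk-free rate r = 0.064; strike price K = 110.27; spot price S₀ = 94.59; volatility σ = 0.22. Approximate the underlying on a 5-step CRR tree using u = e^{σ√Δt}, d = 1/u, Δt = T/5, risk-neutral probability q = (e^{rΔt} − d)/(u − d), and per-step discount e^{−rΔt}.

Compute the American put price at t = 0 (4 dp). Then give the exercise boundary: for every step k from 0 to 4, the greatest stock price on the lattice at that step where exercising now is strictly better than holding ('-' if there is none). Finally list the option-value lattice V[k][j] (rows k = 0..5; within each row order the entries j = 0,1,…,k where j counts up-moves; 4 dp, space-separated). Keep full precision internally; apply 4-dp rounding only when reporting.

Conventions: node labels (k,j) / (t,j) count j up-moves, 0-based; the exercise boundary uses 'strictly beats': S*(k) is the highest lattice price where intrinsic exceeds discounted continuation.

Δt=0.17220, u=1.09559, d=0.91275, q=0.53780, disc=e^(-rΔt)=0.98904
k=5 terminal: V=max(K-S,0) → 50.3455 38.3416 23.9330 6.6381 0.0000 0.0000
k=4: j=0 S=65.6527 intr=44.6173 cont=43.4087 V=44.6173[EX]; j=1 S=78.8041 intr=31.4659 cont=30.2573 V=31.4659[EX]; j=2 S=94.5900 intr=15.6800 cont=14.4714 V=15.6800[EX]; j=3 S=113.5381 intr=0.0000 cont=3.0345 V=3.0345[hold]; j=4 S=136.2819 intr=0.0000 cont=0.0000 V=0.0000[hold]  S*(4)=94.5900
k=3: j=0 S=71.9284 intr=38.3416 cont=37.1330 V=38.3416[EX]; j=1 S=86.3370 intr=23.9330 cont=22.7244 V=23.9330[EX]; j=2 S=103.6319 intr=6.6381 cont=8.7819 V=8.7819[hold]; j=3 S=124.3913 intr=0.0000 cont=1.3872 V=1.3872[hold]  S*(3)=86.3370
k=2: j=0 S=78.8041 intr=31.4659 cont=30.2573 V=31.4659[EX]; j=1 S=94.5900 intr=15.6800 cont=15.6117 V=15.6800[EX]; j=2 S=113.5381 intr=0.0000 cont=4.7523 V=4.7523[hold]  S*(2)=94.5900
k=1: j=0 S=86.3370 intr=23.9330 cont=22.7244 V=23.9330[EX]; j=1 S=103.6319 intr=6.6381 cont=9.6956 V=9.6956[hold]  S*(1)=86.3370
k=0: j=0 S=94.5900 intr=15.6800 cont=16.0977 V=16.0977[hold]  S*(0)=-

price = 16.0977
boundary = - 86.3370 94.5900 86.3370 94.5900
tree:
16.0977
23.9330 9.6956
31.4659 15.6800 4.7523
38.3416 23.9330 8.7819 1.3872
44.6173 31.4659 15.6800 3.0345 0.0000
50.3455 38.3416 23.9330 6.6381 0.0000 0.0000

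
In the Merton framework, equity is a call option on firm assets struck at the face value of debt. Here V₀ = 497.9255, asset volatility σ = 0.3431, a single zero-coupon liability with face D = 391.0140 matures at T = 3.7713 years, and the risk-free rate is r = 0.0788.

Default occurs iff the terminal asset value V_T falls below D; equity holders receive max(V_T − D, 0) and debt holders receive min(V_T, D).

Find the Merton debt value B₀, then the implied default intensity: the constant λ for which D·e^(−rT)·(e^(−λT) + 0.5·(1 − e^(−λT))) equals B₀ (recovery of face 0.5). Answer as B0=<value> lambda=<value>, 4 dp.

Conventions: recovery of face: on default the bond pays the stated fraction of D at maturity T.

B0=261.4632 lambda=0.0591

Equity is a call on the firm's assets struck at D = 391.0140:
d₁ = [ln(V₀/D) + (r + σ²/2)T] / (σ√T)
   = [ln(497.9255/391.0140) + (0.0788 + 0.5·0.3431²)·3.7713] / (0.3431·√3.7713)
   = [0.241707 + 0.519153] / 0.666295 = 1.141927
d₂ = d₁ − σ√T = 1.141927 − 0.666295 = 0.475632
N(d₁) = 0.873258,  N(d₂) = 0.682832,  e^(−rT) = 0.742911
E₀ = V₀·N(d₁) − D·e^(−rT)·N(d₂)
   = 497.9255·0.873258 − 391.0140·0.742911·0.682832 = 236.462343
B₀ = V₀ − E₀ = 497.9255 − 236.462343 = 261.463157
e^(−λT) = (B₀·e^(rT)/D − 0.5)/(1 − 0.5) = (261.4632·1.346055/391.0140 − 0.5)/0.5 = 0.80016046
λ = −ln(0.80016046)/3.7713 = 0.059116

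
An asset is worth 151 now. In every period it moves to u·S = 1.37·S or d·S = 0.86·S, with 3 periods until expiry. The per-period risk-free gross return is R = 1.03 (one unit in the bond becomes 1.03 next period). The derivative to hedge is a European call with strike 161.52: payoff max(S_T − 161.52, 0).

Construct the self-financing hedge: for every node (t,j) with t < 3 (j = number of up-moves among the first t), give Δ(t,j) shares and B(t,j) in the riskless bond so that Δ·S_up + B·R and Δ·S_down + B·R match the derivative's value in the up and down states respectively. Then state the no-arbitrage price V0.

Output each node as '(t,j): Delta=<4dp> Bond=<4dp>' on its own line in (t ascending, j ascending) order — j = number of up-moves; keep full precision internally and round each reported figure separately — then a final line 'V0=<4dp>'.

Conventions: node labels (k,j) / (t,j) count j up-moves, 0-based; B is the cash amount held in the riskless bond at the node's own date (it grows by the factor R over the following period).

(0,0): Delta=0.6438 Bond=-72.8110
(1,0): Delta=0.4017 Bond=-43.5592
(1,1): Delta=0.9477 Bond=-137.8677
(2,0): Delta=0.0000 Bond=0.0000
(2,1): Delta=0.9061 Bond=-134.5978
(2,2): Delta=1.0000 Bond=-156.8155
V0=24.4051

Since d<R<u, set p* = (R−d)/(u−d) = 0.3333; price each node as the discounted p*-expectation of its children.
Payoffs at expiry: V(3,0)=0.0000, V(3,1)=0.0000, V(3,2)=82.2142, V(3,3)=226.7543
Node (2,0) S=111.6796: V=(p*·0.0000+(1−p*)·0.0000)/1.03=0.0000; Δ=(0.0000−0.0000)/(153.0011−96.0445)=0.0000; B=V−Δ·S=0.0000
Node (2,1) S=177.9082: V=(p*·82.2142+(1−p*)·0.0000)/1.03=26.6065; Δ=(82.2142−0.0000)/(243.7342−153.0011)=0.9061; B=V−Δ·S=-134.5978
Node (2,2) S=283.4119: V=(p*·226.7543+(1−p*)·82.2142)/1.03=126.5964; Δ=(226.7543−82.2142)/(388.2743−243.7342)=1.0000; B=V−Δ·S=-156.8155
Node (1,0) S=129.8600: V=(p*·26.6065+(1−p*)·0.0000)/1.03=8.6105; Δ=(26.6065−0.0000)/(177.9082−111.6796)=0.4017; B=V−Δ·S=-43.5592
Node (1,1) S=206.8700: V=(p*·126.5964+(1−p*)·26.6065)/1.03=58.1908; Δ=(126.5964−26.6065)/(283.4119−177.9082)=0.9477; B=V−Δ·S=-137.8677
Node (0,0) S=151.0000: V=(p*·58.1908+(1−p*)·8.6105)/1.03=24.4051; Δ=(58.1908−8.6105)/(206.8700−129.8600)=0.6438; B=V−Δ·S=-72.8110
Verification: the root portfolio costs Δ(0,0)·S0 + B(0,0) = 24.4051, matching V0.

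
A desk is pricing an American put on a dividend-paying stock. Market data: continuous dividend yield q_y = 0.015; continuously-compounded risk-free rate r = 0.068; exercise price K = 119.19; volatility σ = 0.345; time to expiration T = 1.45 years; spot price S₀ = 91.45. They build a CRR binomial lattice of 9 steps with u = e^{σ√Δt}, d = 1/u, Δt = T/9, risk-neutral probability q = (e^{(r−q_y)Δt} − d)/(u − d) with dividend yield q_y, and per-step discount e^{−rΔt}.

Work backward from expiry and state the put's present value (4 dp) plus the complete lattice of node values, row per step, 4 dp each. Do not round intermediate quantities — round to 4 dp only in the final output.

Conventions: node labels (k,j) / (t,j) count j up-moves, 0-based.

price = 30.4189
tree:
30.4189
39.5661 21.8104
49.8629 29.8354 14.1499
58.8281 39.5661 20.6218 7.8955
66.6340 49.8629 29.0989 12.4761 3.4218
73.4304 58.8281 39.5661 19.1214 6.0087 0.8722
79.3480 66.6340 49.8629 28.1963 10.3356 1.7508 0.0000
84.5003 73.4304 58.8281 39.5661 17.2828 3.5141 0.0000 0.0000
88.9863 79.3480 66.6340 49.8629 27.7400 7.0534 0.0000 0.0000 0.0000
92.8921 84.5003 73.4304 58.8281 39.5661 14.1574 0.0000 0.0000 0.0000 0.0000

params: Δt=0.16111 u=1.14852 d=0.87068 q=0.49630 e^(-rΔt)=0.98910
t_9 payoffs: 92.8921 84.5003 73.4304 58.8281 39.5661 14.1574 0.0000 0.0000 0.0000 0.0000
k=8: node(8,0) S=30.2037 payoff=88.9863 vs cont=87.7605 → 88.9863 [stop]  node(8,1) S=39.8420 payoff=79.3480 vs cont=78.1455 → 79.3480 [stop]  node(8,2) S=52.5560 payoff=66.6340 vs cont=65.4622 → 66.6340 [stop]  node(8,3) S=69.3271 payoff=49.8629 vs cont=48.7316 → 49.8629 [stop]  node(8,4) S=91.4500 payoff=27.7400 vs cont=26.6621 → 27.7400 [stop]  node(8,5) S=120.6325 payoff=0.0000 vs cont=7.0534 → 7.0534 [wait]  node(8,6) S=159.1275 payoff=0.0000 vs cont=0.0000 → 0.0000 [wait]  node(8,7) S=209.9065 payoff=0.0000 vs cont=0.0000 → 0.0000 [wait]  node(8,8) S=276.8897 payoff=0.0000 vs cont=0.0000 → 0.0000 [wait]
k=7: node(7,0) S=34.6897 payoff=84.5003 vs cont=83.2853 → 84.5003 [stop]  node(7,1) S=45.7596 payoff=73.4304 vs cont=72.2422 → 73.4304 [stop]  node(7,2) S=60.3619 payoff=58.8281 vs cont=57.6752 → 58.8281 [stop]  node(7,3) S=79.6239 payoff=39.5661 vs cont=38.4596 → 39.5661 [stop]  node(7,4) S=105.0326 payoff=14.1574 vs cont=17.2828 → 17.2828 [wait]  node(7,5) S=138.5495 payoff=0.0000 vs cont=3.5141 → 3.5141 [wait]  node(7,6) S=182.7619 payoff=0.0000 vs cont=0.0000 → 0.0000 [wait]  node(7,7) S=241.0829 payoff=0.0000 vs cont=0.0000 → 0.0000 [wait]
k=6: node(6,0) S=39.8420 payoff=79.3480 vs cont=78.1455 → 79.3480 [stop]  node(6,1) S=52.5560 payoff=66.6340 vs cont=65.4622 → 66.6340 [stop]  node(6,2) S=69.3271 payoff=49.8629 vs cont=48.7316 → 49.8629 [stop]  node(6,3) S=91.4500 payoff=27.7400 vs cont=28.1963 → 28.1963 [wait]  node(6,4) S=120.6325 payoff=0.0000 vs cont=10.3356 → 10.3356 [wait]  node(6,5) S=159.1275 payoff=0.0000 vs cont=1.7508 → 1.7508 [wait]  node(6,6) S=209.9065 payoff=0.0000 vs cont=0.0000 → 0.0000 [wait]
k=5: node(5,0) S=45.7596 payoff=73.4304 vs cont=72.2422 → 73.4304 [stop]  node(5,1) S=60.3619 payoff=58.8281 vs cont=57.6752 → 58.8281 [stop]  node(5,2) S=79.6239 payoff=39.5661 vs cont=38.6837 → 39.5661 [stop]  node(5,3) S=105.0326 payoff=14.1574 vs cont=19.1214 → 19.1214 [wait]  node(5,4) S=138.5495 payoff=0.0000 vs cont=6.0087 → 6.0087 [wait]  node(5,5) S=182.7619 payoff=0.0000 vs cont=0.8722 → 0.8722 [wait]
k=4: node(4,0) S=52.5560 payoff=66.6340 vs cont=65.4622 → 66.6340 [stop]  node(4,1) S=69.3271 payoff=49.8629 vs cont=48.7316 → 49.8629 [stop]  node(4,2) S=91.4500 payoff=27.7400 vs cont=29.0989 → 29.0989 [wait]  node(4,3) S=120.6325 payoff=0.0000 vs cont=12.4761 → 12.4761 [wait]  node(4,4) S=159.1275 payoff=0.0000 vs cont=3.4218 → 3.4218 [wait]
k=3: node(3,0) S=60.3619 payoff=58.8281 vs cont=57.6752 → 58.8281 [stop]  node(3,1) S=79.6239 payoff=39.5661 vs cont=39.1267 → 39.5661 [stop]  node(3,2) S=105.0326 payoff=14.1574 vs cont=20.6218 → 20.6218 [wait]  node(3,3) S=138.5495 payoff=0.0000 vs cont=7.8955 → 7.8955 [wait]
k=2: node(2,0) S=69.3271 payoff=49.8629 vs cont=48.7316 → 49.8629 [stop]  node(2,1) S=91.4500 payoff=27.7400 vs cont=29.8354 → 29.8354 [wait]  node(2,2) S=120.6325 payoff=0.0000 vs cont=14.1499 → 14.1499 [wait]
k=1: node(1,0) S=79.6239 payoff=39.5661 vs cont=39.4883 → 39.5661 [stop]  node(1,1) S=105.0326 payoff=14.1574 vs cont=21.8104 → 21.8104 [wait]
k=0: node(0,0) S=91.4500 payoff=27.7400 vs cont=30.4189 → 30.4189 [wait]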